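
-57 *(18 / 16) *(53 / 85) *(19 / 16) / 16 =-2.97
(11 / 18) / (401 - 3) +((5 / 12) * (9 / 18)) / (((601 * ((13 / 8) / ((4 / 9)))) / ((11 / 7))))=1979923 / 1175418972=0.00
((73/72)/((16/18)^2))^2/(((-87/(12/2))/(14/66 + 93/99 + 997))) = -4739362137/41811968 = -113.35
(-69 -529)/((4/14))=-2093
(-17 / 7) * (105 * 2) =-510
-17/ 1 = -17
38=38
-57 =-57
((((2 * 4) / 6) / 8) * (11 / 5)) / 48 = 11 / 1440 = 0.01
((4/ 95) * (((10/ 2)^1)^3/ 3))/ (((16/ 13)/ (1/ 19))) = 325/ 4332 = 0.08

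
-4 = -4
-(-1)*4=4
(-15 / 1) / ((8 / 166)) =-1245 / 4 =-311.25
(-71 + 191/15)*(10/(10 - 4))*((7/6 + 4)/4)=-13547/108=-125.44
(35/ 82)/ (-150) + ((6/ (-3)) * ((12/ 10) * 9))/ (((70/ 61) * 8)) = -101413/ 43050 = -2.36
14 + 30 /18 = 47 /3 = 15.67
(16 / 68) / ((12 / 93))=31 / 17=1.82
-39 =-39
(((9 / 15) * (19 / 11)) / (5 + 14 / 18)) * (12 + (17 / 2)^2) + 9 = 24.11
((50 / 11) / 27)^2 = 2500 / 88209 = 0.03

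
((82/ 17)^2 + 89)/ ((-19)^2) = 32445/ 104329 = 0.31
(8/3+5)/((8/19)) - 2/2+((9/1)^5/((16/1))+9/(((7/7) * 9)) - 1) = 3707.77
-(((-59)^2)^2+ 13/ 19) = -230229872/ 19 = -12117361.68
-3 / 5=-0.60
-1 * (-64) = 64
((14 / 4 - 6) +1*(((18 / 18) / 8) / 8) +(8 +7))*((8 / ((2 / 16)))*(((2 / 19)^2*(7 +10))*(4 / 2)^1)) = 108936 / 361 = 301.76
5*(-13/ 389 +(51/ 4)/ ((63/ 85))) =2805065/ 32676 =85.84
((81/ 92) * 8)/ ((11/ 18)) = 2916/ 253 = 11.53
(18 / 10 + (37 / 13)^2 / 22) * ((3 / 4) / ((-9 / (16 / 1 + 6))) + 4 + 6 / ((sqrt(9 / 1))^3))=1733201 / 334620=5.18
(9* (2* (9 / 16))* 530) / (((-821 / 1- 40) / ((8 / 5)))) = -2862 / 287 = -9.97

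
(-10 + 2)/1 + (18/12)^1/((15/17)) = -63/10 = -6.30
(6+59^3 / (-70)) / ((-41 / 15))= 14997 / 14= 1071.21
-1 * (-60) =60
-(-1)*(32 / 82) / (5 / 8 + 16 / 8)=128 / 861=0.15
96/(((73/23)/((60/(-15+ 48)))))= 44160/803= 54.99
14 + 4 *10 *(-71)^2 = 201654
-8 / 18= -4 / 9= -0.44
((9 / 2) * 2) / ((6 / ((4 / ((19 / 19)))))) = 6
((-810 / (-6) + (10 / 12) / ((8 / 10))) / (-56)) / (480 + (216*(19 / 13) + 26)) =-0.00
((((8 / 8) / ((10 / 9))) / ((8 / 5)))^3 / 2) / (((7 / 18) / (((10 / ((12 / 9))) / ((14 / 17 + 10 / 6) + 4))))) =5019165 / 18980864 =0.26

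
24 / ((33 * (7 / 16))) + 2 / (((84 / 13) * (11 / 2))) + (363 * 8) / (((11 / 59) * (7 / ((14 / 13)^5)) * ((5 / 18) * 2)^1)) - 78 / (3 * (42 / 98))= 820911021141 / 142947805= 5742.73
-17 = -17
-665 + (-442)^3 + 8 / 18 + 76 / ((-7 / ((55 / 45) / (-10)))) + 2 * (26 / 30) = -9066912697 / 105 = -86351549.50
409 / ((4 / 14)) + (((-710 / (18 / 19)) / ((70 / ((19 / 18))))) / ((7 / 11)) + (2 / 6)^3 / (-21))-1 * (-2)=22476277 / 15876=1415.74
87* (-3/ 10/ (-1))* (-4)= -104.40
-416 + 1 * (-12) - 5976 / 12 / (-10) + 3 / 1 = -1876 / 5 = -375.20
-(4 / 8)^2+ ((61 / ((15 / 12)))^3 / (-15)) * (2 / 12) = -29059193 / 22500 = -1291.52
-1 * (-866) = 866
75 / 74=1.01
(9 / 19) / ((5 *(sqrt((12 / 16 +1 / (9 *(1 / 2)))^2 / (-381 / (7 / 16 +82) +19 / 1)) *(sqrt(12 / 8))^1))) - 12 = -12 +108 *sqrt(150089010) / 4385675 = -11.70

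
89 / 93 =0.96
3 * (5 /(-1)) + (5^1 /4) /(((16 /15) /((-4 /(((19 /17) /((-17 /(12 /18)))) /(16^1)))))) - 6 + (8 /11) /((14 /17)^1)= 4948063 /2926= 1691.07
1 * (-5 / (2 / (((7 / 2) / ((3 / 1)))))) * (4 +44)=-140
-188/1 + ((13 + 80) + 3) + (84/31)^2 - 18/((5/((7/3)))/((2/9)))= -1247248/14415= -86.52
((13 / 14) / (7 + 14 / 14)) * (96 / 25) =78 / 175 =0.45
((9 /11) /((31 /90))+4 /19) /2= 8377 /6479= 1.29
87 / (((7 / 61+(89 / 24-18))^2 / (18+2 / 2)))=3542868288 / 430770025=8.22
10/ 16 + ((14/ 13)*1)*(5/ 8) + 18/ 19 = 4437/ 1976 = 2.25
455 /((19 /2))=910 /19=47.89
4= 4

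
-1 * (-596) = 596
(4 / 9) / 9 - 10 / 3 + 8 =4.72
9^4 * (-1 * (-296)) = 1942056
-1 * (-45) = 45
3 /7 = 0.43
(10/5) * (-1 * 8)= -16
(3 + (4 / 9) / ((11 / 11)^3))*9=31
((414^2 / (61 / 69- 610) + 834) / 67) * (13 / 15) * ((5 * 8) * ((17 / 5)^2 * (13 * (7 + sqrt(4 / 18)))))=232692169424 * sqrt(2) / 16245825 + 1628845185968 / 5415275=321043.22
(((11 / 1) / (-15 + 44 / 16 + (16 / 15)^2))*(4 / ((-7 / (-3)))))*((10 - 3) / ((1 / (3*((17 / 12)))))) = -50.48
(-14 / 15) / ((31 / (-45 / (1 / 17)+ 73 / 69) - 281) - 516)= 737968 / 630204045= 0.00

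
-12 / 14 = -6 / 7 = -0.86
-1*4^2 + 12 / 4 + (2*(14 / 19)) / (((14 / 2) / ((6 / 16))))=-491 / 38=-12.92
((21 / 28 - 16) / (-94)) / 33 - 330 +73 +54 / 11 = -284353 / 1128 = -252.09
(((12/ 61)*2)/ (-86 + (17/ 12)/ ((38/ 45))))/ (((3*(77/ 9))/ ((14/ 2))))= -10944/ 8600207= -0.00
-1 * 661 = -661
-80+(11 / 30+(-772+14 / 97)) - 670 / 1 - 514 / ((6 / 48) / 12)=-148018573 / 2910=-50865.49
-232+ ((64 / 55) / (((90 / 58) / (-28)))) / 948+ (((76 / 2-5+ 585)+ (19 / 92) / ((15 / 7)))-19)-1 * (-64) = 23262877601 / 53964900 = 431.07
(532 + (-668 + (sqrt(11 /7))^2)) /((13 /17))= -15997 /91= -175.79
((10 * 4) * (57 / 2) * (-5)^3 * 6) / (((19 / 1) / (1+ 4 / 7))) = -495000 / 7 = -70714.29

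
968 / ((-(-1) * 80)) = 12.10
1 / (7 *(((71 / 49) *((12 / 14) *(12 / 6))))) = 49 / 852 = 0.06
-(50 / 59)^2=-2500 / 3481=-0.72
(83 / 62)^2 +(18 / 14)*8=12.08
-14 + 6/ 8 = -53/ 4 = -13.25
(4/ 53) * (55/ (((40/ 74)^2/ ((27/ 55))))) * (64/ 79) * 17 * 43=432319248/ 104675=4130.11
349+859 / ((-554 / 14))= 90660 / 277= 327.29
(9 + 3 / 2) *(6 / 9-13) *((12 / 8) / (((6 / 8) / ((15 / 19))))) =-3885 / 19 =-204.47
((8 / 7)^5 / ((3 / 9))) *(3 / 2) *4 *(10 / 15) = 393216 / 16807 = 23.40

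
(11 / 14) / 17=11 / 238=0.05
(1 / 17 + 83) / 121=1412 / 2057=0.69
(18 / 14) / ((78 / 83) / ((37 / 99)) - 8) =-27639 / 117922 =-0.23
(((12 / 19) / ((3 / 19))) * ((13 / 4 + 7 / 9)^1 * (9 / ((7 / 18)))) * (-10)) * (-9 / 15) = 15660 / 7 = 2237.14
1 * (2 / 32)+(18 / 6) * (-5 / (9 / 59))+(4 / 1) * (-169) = -774.27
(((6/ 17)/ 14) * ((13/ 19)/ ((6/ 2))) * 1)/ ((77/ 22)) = 0.00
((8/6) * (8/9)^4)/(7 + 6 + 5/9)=8192/133407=0.06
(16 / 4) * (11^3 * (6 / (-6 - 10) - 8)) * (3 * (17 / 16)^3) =-1314379803 / 8192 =-160446.75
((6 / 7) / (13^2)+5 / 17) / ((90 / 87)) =174493 / 603330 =0.29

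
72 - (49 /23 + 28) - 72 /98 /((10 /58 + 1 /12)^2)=273494115 /8926967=30.64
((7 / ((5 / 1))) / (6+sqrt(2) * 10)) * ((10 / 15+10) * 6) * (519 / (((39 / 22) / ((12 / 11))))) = 1420.75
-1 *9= -9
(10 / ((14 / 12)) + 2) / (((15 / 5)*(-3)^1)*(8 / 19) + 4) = 703 / 14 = 50.21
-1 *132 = -132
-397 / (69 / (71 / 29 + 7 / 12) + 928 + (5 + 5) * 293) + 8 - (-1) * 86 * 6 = 2144943013 / 4094202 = 523.90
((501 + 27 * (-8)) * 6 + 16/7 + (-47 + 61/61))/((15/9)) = 34992/35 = 999.77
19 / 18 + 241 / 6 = 371 / 9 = 41.22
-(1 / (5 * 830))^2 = -1 / 17222500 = -0.00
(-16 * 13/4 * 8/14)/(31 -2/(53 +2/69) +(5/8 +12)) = -6088576/8931209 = -0.68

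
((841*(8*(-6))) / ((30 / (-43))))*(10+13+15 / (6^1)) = 7377252 / 5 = 1475450.40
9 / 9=1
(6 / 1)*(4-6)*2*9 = -216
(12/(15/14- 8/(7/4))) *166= -569.14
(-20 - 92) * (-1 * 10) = 1120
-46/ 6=-7.67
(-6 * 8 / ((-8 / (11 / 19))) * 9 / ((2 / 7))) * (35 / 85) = 14553 / 323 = 45.06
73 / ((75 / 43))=3139 / 75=41.85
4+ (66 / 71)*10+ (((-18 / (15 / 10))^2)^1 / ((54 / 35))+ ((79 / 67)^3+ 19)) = 8153134424 / 64062519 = 127.27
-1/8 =-0.12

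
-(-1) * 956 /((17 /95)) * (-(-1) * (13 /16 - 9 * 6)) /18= -19321955 /1224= -15785.91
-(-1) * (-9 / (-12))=3 / 4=0.75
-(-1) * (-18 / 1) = -18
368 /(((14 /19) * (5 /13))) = 45448 /35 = 1298.51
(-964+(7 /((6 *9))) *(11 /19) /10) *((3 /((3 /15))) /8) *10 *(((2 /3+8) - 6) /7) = -49452815 /7182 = -6885.66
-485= -485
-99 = -99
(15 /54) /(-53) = -5 /954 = -0.01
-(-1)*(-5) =-5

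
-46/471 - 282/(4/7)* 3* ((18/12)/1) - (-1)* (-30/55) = -46036151/20724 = -2221.39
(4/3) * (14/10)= 28/15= 1.87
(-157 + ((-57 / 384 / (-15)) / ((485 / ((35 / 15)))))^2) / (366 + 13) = -1225259550702311 / 2957792163840000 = -0.41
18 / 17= 1.06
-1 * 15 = -15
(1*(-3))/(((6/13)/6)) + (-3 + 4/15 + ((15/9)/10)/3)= -3751/90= -41.68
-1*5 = -5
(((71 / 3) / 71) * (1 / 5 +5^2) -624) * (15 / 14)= -4617 / 7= -659.57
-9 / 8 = -1.12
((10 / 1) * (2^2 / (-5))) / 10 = -4 / 5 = -0.80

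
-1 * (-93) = 93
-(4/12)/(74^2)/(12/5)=-5/197136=-0.00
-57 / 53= -1.08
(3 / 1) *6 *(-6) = -108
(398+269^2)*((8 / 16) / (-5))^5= -72759 / 100000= -0.73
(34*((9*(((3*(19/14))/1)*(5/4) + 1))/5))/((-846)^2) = 5797/11133360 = 0.00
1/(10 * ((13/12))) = 6/65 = 0.09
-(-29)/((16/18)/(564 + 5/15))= 147291/8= 18411.38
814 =814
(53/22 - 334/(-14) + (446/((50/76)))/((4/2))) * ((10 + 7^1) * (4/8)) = 23904057/7700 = 3104.42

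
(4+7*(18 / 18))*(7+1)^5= 360448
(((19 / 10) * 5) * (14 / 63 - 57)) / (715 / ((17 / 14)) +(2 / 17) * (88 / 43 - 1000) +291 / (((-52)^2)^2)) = -25946289346432 / 22676642604153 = -1.14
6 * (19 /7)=114 /7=16.29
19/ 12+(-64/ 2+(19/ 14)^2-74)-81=-53971/ 294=-183.57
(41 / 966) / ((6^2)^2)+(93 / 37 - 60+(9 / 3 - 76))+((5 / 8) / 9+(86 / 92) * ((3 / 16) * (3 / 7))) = -3018824597 / 23160816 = -130.34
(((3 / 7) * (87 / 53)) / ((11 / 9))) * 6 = 14094 / 4081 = 3.45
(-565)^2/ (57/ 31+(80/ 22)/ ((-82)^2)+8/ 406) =1485850166647/ 8652607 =171722.83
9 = 9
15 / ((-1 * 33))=-5 / 11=-0.45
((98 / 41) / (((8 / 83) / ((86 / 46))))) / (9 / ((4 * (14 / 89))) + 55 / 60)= 7345002 / 2411251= 3.05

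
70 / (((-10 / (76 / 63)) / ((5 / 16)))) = -95 / 36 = -2.64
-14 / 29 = -0.48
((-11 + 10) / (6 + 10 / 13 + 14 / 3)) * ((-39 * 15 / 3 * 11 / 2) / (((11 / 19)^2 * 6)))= 46.63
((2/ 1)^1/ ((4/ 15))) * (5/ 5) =15/ 2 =7.50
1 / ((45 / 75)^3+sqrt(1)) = 0.82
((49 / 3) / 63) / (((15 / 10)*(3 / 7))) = 98 / 243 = 0.40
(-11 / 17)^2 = 121 / 289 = 0.42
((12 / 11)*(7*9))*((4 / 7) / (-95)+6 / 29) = 418392 / 30305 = 13.81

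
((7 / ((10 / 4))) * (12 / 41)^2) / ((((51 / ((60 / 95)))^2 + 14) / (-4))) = -14336 / 97640885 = -0.00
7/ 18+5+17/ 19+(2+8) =5569/ 342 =16.28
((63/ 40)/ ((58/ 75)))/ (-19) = -945/ 8816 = -0.11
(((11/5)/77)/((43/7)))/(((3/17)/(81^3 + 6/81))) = 243931453/17415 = 14006.97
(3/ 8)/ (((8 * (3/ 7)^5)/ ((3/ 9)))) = 16807/ 15552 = 1.08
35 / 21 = 5 / 3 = 1.67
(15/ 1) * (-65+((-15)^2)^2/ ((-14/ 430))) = -163272450/ 7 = -23324635.71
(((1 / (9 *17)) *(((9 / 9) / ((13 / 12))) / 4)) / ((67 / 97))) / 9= 97 / 399789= 0.00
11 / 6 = 1.83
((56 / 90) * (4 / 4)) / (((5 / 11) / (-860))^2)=100230592 / 45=2227346.49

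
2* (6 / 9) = 4 / 3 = 1.33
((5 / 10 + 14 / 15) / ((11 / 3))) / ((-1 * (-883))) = 0.00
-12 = -12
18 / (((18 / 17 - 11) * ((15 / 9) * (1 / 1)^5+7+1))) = -918 / 4901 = -0.19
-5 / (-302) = 5 / 302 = 0.02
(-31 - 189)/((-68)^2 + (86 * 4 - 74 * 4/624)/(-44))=-755040/15842773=-0.05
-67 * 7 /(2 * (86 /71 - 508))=33299 /71964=0.46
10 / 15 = 2 / 3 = 0.67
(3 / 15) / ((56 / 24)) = 3 / 35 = 0.09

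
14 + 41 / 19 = 307 / 19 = 16.16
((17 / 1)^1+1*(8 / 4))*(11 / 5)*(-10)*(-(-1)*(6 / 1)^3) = -90288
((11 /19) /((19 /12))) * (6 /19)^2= 4752 /130321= 0.04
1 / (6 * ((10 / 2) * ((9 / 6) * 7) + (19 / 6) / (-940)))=940 / 296081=0.00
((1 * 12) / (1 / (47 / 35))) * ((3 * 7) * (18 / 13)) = 30456 / 65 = 468.55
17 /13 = 1.31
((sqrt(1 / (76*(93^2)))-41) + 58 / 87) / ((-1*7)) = 121 / 21-sqrt(19) / 24738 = 5.76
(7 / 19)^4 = 2401 / 130321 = 0.02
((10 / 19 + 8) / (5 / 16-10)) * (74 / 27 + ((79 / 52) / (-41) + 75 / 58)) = -32025912 / 9104173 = -3.52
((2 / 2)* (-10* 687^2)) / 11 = -4719690 / 11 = -429062.73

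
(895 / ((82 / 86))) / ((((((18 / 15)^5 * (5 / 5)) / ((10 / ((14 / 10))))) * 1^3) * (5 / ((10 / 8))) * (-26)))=-3006640625 / 116049024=-25.91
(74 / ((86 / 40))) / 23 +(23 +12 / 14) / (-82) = 1.21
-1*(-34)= 34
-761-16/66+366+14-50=-14231/33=-431.24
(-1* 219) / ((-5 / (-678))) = -148482 / 5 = -29696.40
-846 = -846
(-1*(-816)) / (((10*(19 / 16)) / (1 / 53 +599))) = 207250944 / 5035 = 41162.05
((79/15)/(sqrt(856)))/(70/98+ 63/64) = 8848 * sqrt(214)/1221405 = 0.11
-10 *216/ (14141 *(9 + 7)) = -0.01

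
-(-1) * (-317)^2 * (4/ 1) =401956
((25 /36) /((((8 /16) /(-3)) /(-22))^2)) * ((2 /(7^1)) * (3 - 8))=-121000 /7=-17285.71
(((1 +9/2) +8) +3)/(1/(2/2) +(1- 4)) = -33/4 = -8.25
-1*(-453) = 453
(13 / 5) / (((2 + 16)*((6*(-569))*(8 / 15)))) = -13 / 163872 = -0.00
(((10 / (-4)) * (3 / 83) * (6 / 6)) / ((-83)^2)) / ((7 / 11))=-165 / 8005018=-0.00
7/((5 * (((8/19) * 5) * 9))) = 133/1800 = 0.07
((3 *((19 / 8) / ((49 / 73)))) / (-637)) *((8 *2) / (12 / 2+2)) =-4161 / 124852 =-0.03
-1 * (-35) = 35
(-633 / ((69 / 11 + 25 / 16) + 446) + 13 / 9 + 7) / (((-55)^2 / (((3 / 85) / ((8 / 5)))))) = 140773 / 2738381250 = 0.00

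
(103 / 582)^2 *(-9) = -10609 / 37636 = -0.28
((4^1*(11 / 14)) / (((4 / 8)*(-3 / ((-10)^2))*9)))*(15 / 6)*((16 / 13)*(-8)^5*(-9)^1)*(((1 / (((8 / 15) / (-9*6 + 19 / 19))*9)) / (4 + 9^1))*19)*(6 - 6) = 0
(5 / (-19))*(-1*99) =495 / 19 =26.05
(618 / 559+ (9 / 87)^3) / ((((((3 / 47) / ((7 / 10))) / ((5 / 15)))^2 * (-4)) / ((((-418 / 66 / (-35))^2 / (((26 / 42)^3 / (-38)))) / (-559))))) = -0.03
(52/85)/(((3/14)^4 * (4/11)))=5493488/6885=797.89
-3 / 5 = -0.60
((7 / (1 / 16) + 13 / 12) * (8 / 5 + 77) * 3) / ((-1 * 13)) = -533301 / 260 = -2051.16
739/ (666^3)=739/ 295408296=0.00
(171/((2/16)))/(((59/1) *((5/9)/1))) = 12312/295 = 41.74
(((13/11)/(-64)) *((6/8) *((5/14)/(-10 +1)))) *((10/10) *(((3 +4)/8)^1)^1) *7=455/135168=0.00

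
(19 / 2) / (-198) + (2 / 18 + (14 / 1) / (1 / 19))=105361 / 396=266.06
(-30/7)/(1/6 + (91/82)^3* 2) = -4962312/3357977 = -1.48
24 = 24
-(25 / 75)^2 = -0.11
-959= -959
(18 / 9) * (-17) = -34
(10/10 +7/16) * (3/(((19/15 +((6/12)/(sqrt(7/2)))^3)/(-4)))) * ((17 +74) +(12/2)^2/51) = -21031206210/16836103 +169424325 * sqrt(14)/33672206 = -1230.35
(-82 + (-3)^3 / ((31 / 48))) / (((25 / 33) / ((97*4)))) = -63408.71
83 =83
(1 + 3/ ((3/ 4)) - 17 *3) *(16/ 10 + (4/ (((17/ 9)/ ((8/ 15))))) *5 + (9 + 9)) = -98716/ 85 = -1161.36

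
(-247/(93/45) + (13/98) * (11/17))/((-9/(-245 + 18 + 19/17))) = -3947582080/1316973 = -2997.47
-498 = -498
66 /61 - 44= -2618 /61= -42.92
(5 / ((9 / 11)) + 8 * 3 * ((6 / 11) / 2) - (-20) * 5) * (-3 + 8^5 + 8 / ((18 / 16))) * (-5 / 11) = -1678178.86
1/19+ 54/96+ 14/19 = 411/304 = 1.35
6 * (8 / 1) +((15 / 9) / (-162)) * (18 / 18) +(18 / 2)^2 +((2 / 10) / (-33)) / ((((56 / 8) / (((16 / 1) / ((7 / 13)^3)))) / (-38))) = 132.36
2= 2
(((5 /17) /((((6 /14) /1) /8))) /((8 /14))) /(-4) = -245 /102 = -2.40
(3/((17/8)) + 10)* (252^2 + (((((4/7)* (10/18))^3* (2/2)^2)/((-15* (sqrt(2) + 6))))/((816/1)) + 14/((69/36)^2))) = 9700* sqrt(2)/11056328199 + 1412945111524960792/1949599205757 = 724736.20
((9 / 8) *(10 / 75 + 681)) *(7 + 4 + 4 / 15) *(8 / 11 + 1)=32806787 / 2200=14912.18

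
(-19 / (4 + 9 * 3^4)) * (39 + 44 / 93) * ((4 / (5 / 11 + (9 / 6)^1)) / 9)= -6137912 / 26381403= -0.23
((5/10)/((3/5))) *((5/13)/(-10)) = -0.03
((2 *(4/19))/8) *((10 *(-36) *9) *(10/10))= -3240/19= -170.53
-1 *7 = -7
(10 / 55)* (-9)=-18 / 11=-1.64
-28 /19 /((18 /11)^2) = -847 /1539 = -0.55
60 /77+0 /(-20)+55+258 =24161 /77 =313.78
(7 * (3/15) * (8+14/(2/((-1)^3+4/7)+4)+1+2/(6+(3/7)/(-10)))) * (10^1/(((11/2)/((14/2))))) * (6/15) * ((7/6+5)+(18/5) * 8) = -1000057856/344025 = -2906.93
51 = 51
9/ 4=2.25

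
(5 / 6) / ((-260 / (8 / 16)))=-1 / 624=-0.00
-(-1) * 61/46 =61/46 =1.33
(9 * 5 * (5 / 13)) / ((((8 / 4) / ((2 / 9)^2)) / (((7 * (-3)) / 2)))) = -175 / 39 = -4.49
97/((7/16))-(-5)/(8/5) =12591/56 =224.84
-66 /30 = -11 /5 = -2.20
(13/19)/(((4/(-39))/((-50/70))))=2535/532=4.77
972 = 972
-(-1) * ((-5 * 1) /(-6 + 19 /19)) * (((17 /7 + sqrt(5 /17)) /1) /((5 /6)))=6 * sqrt(85) /85 + 102 /35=3.57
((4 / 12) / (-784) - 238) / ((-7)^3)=559777 / 806736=0.69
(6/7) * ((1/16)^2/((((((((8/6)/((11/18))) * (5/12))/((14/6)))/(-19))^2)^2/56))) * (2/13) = 4581179456161/28080000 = 163147.42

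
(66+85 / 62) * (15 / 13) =62655 / 806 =77.74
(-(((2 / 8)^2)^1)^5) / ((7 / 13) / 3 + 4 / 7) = -273 / 214958080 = -0.00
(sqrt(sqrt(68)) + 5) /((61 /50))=50 * 17^(1 /4) * sqrt(2) /61 + 250 /61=6.45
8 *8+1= 65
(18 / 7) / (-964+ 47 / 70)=-180 / 67433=-0.00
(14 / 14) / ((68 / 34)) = 1 / 2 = 0.50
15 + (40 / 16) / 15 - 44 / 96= 353 / 24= 14.71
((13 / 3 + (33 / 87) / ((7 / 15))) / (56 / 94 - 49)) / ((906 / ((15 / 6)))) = -73649 / 251048070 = -0.00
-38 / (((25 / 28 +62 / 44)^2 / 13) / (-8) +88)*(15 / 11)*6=-3.54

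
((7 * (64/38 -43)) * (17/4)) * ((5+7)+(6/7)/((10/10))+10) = -533800/19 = -28094.74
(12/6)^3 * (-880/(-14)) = 3520/7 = 502.86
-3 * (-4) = 12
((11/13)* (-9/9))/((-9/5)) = 55/117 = 0.47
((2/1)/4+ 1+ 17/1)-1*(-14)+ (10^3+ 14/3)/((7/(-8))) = -46859/42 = -1115.69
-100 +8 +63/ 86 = -7849/ 86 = -91.27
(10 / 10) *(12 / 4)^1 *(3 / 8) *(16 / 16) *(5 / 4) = 45 / 32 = 1.41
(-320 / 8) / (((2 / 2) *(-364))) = 0.11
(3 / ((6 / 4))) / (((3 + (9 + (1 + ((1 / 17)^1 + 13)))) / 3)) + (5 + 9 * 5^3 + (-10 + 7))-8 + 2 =496705 / 443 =1121.23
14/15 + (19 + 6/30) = 302/15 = 20.13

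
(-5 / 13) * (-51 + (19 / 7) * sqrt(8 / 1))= 255 / 13 - 190 * sqrt(2) / 91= 16.66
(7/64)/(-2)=-7/128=-0.05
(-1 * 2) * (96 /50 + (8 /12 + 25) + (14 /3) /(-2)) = -50.51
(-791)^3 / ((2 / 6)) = -1484741013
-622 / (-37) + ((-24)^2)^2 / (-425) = -12011362 / 15725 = -763.84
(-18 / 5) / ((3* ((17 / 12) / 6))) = -432 / 85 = -5.08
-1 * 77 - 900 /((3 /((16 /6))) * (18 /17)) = -7493 /9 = -832.56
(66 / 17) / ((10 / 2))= 66 / 85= 0.78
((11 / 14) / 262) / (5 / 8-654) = -22 / 4793159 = -0.00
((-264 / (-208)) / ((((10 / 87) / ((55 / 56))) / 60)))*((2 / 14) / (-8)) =-473715 / 40768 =-11.62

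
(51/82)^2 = 2601/6724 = 0.39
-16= -16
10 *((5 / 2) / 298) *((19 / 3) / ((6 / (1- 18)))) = -8075 / 5364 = -1.51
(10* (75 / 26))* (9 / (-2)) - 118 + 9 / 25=-247.45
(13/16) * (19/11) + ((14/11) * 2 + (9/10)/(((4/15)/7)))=4853/176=27.57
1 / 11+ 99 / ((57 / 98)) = 35593 / 209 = 170.30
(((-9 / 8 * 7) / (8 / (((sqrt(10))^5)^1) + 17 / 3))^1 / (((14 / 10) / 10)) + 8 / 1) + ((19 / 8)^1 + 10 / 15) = 50625 * sqrt(10) / 3612428 + 24167105 / 21674568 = 1.16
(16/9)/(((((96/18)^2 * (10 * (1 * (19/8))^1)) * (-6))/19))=-1/120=-0.01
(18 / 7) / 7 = 18 / 49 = 0.37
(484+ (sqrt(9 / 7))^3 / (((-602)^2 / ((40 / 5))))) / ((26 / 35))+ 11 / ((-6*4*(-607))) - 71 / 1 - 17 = 135*sqrt(7) / 8244691+ 106725311 / 189384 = 563.54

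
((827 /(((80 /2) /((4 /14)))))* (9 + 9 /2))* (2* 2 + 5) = 200961 /280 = 717.72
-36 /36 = -1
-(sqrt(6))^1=-sqrt(6)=-2.45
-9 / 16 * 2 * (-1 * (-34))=-153 / 4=-38.25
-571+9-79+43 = -598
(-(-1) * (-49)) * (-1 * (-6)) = -294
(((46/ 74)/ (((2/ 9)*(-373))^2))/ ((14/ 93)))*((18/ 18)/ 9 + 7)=154008/ 36034411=0.00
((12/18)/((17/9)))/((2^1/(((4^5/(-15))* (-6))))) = 6144/85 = 72.28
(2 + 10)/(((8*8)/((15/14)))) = 45/224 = 0.20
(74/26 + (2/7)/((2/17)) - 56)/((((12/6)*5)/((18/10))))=-20772/2275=-9.13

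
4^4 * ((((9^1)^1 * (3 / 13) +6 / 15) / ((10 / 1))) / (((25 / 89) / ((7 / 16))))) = 802424 / 8125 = 98.76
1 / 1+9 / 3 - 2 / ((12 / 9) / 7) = -13 / 2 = -6.50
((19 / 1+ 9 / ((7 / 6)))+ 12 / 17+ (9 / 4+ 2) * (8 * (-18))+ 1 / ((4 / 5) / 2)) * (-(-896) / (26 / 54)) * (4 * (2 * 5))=-9575539200 / 221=-43328231.67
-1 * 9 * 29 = -261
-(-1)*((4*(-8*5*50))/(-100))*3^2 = 720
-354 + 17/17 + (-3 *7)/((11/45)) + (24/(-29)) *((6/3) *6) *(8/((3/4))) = -173804/319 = -544.84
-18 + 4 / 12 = -53 / 3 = -17.67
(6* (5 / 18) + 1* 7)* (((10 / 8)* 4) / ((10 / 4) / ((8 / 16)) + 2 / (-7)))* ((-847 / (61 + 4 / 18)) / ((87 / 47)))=-3293290 / 47937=-68.70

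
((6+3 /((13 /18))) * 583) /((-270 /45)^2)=6413 /39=164.44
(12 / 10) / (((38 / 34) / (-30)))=-612 / 19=-32.21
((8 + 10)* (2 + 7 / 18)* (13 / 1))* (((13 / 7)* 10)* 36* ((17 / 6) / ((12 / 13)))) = 8030035 / 7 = 1147147.86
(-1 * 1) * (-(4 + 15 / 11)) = 5.36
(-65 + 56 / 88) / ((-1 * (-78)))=-0.83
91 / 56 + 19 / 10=141 / 40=3.52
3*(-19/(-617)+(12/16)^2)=17571/9872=1.78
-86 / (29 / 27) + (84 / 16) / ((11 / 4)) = -24933 / 319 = -78.16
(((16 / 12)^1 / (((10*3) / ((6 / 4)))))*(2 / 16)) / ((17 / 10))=0.00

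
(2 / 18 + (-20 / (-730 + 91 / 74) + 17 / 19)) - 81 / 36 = -44881259 / 36887436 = -1.22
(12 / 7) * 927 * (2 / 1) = 22248 / 7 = 3178.29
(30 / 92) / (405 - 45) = 1 / 1104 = 0.00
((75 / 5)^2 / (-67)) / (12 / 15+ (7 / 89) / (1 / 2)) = -33375 / 9514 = -3.51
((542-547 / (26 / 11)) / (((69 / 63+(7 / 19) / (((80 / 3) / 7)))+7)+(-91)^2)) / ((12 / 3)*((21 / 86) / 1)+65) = 0.00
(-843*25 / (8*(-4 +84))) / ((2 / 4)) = -65.86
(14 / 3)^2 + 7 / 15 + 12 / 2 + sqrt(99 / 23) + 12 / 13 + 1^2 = 32.24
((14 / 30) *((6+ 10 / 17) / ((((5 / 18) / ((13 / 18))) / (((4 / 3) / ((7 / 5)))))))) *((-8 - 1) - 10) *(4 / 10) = -221312 / 3825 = -57.86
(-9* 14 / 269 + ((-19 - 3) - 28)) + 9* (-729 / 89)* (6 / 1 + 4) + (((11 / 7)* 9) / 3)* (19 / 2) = -248991949 / 335174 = -742.87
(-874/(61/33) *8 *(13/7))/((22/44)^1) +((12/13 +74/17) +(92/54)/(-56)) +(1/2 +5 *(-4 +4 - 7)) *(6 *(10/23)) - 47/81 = -432171233281/30574908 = -14134.83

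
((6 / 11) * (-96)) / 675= -64 / 825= -0.08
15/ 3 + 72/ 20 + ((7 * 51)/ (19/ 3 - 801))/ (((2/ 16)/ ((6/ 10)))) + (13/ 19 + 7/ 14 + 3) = 150437/ 14155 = 10.63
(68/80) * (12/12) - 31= -603/20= -30.15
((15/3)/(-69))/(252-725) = 0.00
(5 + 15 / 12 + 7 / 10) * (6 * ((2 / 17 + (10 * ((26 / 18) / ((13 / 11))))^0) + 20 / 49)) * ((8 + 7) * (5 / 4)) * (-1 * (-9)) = 71550945 / 6664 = 10736.94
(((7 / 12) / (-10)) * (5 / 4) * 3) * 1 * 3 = -21 / 32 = -0.66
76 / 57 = 1.33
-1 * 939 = -939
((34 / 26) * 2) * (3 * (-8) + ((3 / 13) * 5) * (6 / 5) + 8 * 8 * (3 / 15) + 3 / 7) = -145214 / 5915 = -24.55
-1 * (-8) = 8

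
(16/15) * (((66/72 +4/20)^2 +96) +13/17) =5998313/57375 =104.55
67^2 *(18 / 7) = 80802 / 7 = 11543.14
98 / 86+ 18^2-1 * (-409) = 734.14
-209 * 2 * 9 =-3762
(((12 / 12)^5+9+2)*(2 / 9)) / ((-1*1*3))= -8 / 9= -0.89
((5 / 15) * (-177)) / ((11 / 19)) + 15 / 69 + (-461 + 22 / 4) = -281939 / 506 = -557.19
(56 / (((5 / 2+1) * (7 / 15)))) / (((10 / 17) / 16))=6528 / 7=932.57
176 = 176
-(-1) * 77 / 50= 77 / 50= 1.54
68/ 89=0.76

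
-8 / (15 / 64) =-512 / 15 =-34.13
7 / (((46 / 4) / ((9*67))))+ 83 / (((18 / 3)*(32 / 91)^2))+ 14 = 69654445 / 141312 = 492.91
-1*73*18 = -1314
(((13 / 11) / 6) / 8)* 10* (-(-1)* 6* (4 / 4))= 65 / 44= 1.48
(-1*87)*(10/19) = -870/19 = -45.79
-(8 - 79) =71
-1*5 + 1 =-4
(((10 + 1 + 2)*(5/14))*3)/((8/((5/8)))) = 975/896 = 1.09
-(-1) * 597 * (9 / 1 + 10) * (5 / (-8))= -56715 / 8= -7089.38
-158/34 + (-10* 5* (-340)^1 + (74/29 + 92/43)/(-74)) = 13330476294/784363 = 16995.29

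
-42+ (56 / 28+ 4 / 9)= -356 / 9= -39.56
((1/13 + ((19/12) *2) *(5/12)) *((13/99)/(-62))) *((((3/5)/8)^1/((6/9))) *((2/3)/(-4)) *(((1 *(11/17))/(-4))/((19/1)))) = -1307/2768394240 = -0.00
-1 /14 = -0.07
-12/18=-2/3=-0.67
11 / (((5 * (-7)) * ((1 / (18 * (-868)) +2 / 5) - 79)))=24552 / 6140237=0.00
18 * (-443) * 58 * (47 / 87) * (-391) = 97692132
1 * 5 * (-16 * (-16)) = 1280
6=6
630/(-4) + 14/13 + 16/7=-28053/182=-154.14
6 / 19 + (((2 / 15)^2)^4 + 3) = 161462114239 / 48694921875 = 3.32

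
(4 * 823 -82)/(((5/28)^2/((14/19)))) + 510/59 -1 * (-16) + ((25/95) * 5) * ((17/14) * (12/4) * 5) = 5824299437/78470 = 74223.26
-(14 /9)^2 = -196 /81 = -2.42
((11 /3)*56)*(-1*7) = -4312 /3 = -1437.33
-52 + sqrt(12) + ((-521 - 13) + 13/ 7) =-4089/ 7 + 2*sqrt(3) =-580.68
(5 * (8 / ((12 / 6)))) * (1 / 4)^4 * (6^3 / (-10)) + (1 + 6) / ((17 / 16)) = 1333 / 272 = 4.90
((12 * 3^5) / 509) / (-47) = -2916 / 23923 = -0.12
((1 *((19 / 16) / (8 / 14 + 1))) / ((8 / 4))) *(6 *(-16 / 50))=-0.73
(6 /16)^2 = 9 /64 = 0.14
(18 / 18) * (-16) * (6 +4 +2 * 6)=-352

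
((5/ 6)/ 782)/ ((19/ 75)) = 125/ 29716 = 0.00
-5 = -5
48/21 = 16/7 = 2.29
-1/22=-0.05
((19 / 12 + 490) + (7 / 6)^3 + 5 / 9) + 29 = 112909 / 216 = 522.73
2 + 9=11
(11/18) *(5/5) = 11/18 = 0.61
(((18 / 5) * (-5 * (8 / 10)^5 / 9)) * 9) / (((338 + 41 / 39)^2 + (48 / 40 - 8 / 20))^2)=-0.00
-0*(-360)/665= 0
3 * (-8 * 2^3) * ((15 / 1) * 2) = -5760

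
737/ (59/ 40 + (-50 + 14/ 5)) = -29480/ 1829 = -16.12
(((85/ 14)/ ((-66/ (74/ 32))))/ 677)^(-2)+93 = 100176356743149/ 9891025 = 10128005.62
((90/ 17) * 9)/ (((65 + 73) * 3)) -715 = -279520/ 391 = -714.88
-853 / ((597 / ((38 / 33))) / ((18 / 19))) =-3412 / 2189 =-1.56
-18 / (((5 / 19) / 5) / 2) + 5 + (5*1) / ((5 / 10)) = -669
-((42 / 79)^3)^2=-5489031744 / 243087455521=-0.02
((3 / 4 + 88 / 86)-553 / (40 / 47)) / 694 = -1114563 / 1193680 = -0.93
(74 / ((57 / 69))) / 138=37 / 57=0.65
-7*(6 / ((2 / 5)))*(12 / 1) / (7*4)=-45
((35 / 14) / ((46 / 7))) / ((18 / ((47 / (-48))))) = -1645 / 79488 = -0.02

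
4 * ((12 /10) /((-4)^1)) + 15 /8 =27 /40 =0.68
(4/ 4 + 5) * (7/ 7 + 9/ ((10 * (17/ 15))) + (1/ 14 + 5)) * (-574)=-401964/ 17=-23644.94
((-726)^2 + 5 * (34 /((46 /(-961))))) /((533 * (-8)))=-12041063 /98072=-122.78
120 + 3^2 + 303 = 432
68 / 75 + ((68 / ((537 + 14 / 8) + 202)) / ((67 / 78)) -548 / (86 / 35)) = -142137332246 / 640230225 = -222.01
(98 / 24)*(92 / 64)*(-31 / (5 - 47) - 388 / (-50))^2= 1831258367 / 4320000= 423.90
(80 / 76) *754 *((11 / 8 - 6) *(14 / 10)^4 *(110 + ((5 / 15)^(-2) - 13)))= -3550104194 / 2375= -1494780.71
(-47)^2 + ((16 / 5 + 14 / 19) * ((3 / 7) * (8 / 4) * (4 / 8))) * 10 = 296041 / 133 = 2225.87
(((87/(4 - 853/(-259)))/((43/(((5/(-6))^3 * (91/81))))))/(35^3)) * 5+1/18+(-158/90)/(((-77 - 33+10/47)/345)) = 11548559324/2072506905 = 5.57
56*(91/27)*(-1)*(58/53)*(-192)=18916352/477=39656.92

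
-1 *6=-6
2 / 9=0.22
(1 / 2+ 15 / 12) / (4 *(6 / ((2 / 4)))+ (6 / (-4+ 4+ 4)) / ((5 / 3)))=35 / 978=0.04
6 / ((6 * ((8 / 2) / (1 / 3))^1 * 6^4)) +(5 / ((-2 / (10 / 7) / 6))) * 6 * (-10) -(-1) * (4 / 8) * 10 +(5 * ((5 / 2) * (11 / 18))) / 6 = 140650927 / 108864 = 1291.99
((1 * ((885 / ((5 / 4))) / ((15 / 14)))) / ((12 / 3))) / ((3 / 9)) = 495.60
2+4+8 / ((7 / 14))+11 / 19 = 429 / 19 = 22.58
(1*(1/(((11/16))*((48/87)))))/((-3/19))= -551/33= -16.70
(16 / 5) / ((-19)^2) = 16 / 1805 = 0.01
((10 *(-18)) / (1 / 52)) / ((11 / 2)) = -18720 / 11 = -1701.82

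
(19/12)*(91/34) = 1729/408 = 4.24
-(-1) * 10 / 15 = 2 / 3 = 0.67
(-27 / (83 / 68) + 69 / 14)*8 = -137.54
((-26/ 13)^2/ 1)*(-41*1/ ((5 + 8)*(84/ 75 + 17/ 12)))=-49200/ 9893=-4.97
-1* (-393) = 393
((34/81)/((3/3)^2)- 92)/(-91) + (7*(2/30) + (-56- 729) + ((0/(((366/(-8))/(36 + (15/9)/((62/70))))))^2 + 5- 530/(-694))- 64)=-10765045282/12788685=-841.76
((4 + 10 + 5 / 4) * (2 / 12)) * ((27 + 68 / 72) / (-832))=-30683 / 359424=-0.09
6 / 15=2 / 5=0.40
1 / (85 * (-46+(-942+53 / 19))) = -19 / 1591115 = -0.00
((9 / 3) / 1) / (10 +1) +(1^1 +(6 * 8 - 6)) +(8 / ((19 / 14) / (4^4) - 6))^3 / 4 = 4655952364912268 / 109093470850375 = 42.68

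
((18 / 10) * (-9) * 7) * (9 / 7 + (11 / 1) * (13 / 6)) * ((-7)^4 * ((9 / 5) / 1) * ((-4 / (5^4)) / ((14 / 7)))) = 123106473 / 3125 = 39394.07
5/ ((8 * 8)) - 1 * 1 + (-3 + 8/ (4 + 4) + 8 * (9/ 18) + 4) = 325/ 64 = 5.08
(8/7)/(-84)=-2/147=-0.01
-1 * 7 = -7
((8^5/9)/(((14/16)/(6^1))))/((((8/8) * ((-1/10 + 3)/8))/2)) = 83886080/609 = 137743.97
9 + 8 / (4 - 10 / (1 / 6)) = 62 / 7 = 8.86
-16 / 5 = -3.20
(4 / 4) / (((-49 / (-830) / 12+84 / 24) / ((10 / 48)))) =2075 / 34909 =0.06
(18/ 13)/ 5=18/ 65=0.28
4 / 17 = 0.24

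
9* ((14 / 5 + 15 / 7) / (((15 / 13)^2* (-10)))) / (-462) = 29237 / 4042500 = 0.01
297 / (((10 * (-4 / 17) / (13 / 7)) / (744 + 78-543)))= -65402.58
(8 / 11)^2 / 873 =64 / 105633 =0.00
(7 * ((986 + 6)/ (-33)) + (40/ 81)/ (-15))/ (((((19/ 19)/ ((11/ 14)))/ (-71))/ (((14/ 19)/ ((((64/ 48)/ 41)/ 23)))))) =495586106/ 81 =6118346.99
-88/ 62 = -44/ 31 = -1.42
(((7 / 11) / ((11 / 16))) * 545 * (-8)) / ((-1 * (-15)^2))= 97664 / 5445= 17.94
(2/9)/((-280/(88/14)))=-11/2205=-0.00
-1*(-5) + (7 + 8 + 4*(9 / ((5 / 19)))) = 784 / 5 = 156.80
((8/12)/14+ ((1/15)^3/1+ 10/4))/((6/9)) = 120389/31500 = 3.82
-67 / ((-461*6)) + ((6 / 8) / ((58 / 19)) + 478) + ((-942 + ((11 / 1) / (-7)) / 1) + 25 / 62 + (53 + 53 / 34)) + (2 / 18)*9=-484509659477 / 1183637784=-409.34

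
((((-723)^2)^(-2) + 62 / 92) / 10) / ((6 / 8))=0.09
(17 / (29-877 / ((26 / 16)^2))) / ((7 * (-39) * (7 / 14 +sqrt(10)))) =-34 / 3227301 +68 * sqrt(10) / 3227301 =0.00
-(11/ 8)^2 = -121/ 64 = -1.89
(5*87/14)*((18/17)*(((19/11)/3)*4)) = 99180/1309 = 75.77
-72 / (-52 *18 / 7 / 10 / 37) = 2590 / 13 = 199.23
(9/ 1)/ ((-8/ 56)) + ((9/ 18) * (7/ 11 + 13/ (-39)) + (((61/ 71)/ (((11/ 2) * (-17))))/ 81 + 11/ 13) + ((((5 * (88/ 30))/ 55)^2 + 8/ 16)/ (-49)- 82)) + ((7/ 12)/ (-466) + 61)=-2650139495997041/ 31923486995400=-83.02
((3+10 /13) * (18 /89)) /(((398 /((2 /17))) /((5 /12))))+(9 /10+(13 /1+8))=428599182 /19570655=21.90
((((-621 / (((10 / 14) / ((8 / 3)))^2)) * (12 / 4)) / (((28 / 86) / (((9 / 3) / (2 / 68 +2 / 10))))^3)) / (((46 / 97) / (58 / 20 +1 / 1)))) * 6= -83018353868.79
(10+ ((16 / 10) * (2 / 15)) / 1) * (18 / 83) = 2.21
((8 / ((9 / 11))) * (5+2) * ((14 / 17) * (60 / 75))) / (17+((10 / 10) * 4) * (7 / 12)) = 17248 / 7395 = 2.33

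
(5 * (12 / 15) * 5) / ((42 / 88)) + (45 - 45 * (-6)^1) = 7495 / 21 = 356.90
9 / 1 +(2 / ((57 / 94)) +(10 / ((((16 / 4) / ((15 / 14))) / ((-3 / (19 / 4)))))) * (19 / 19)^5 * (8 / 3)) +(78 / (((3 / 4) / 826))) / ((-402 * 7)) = -607919 / 26733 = -22.74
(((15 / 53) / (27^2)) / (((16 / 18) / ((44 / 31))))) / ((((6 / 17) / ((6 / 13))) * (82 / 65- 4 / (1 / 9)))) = -4675 / 200334276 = -0.00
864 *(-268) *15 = -3473280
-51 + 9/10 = -501/10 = -50.10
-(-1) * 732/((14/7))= 366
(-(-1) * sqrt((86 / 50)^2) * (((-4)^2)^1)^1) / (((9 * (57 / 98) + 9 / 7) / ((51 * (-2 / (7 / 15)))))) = -327488 / 355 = -922.50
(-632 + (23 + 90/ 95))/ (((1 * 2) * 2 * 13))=-11553/ 988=-11.69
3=3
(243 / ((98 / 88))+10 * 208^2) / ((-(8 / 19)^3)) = -36369936667 / 6272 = -5798778.17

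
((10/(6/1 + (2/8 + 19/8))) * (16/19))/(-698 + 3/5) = -6400/4571457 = -0.00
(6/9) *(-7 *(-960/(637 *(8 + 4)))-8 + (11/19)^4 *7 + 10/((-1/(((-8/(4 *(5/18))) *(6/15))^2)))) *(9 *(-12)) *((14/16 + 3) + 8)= 1191118599207/15604225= 76333.08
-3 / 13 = -0.23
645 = 645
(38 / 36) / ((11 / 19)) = 361 / 198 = 1.82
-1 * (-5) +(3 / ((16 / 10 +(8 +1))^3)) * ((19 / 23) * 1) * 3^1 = 17142230 / 3424171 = 5.01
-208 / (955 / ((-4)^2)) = -3328 / 955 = -3.48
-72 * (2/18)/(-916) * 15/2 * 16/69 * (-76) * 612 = -3720960/5267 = -706.47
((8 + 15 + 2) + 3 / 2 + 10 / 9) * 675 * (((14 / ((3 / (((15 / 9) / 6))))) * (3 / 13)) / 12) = 434875 / 936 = 464.61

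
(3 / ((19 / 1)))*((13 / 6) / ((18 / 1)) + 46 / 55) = 5683 / 37620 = 0.15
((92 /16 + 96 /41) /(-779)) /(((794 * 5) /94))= -62369 /253595660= -0.00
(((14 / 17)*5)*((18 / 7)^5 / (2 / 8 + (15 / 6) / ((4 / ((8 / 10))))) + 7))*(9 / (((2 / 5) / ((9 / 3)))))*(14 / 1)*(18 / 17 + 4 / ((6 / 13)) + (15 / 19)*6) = 339391295100 / 38437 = 8829807.09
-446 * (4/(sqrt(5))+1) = -1784 * sqrt(5)/5 - 446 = -1243.83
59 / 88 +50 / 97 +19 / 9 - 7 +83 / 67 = -12683567 / 5147208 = -2.46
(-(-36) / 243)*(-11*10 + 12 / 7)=-3032 / 189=-16.04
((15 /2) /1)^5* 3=2278125 /32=71191.41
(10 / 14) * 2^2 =20 / 7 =2.86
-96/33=-32/11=-2.91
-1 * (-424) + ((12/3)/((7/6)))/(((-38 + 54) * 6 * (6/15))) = 23749/56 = 424.09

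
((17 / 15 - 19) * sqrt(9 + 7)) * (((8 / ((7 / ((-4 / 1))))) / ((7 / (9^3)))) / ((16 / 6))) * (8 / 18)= 1389312 / 245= 5670.66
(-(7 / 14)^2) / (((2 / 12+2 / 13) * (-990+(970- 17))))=39 / 1850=0.02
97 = 97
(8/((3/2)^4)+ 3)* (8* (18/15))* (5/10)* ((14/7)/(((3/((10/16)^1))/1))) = 742/81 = 9.16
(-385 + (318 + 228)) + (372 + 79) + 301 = 913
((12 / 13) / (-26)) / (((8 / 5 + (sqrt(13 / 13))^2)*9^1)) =-10 / 6591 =-0.00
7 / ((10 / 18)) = 63 / 5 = 12.60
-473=-473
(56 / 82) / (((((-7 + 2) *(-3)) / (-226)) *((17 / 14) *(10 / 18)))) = -265776 / 17425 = -15.25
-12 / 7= -1.71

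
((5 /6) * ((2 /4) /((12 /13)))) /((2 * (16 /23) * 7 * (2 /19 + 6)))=28405 /3741696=0.01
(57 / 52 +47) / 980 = 2501 / 50960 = 0.05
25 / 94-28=-2607 / 94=-27.73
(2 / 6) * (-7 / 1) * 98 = -686 / 3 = -228.67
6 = 6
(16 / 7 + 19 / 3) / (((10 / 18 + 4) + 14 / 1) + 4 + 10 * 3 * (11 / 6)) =543 / 4886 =0.11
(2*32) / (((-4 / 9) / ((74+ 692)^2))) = -84492864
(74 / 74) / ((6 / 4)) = 2 / 3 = 0.67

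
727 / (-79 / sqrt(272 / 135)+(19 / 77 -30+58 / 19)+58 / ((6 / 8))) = -168053212404 * sqrt(255) / 35409440593 -2441398244208 / 35409440593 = -144.74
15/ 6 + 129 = 263/ 2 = 131.50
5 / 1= 5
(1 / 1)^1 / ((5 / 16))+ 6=46 / 5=9.20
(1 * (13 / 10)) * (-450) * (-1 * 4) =2340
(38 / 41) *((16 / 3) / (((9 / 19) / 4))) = 46208 / 1107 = 41.74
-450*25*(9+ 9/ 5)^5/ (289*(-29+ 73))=-129993.24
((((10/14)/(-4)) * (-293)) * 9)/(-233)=-2.02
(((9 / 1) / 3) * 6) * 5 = 90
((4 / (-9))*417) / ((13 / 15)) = -2780 / 13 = -213.85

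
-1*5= -5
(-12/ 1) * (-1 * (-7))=-84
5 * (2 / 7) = 10 / 7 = 1.43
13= 13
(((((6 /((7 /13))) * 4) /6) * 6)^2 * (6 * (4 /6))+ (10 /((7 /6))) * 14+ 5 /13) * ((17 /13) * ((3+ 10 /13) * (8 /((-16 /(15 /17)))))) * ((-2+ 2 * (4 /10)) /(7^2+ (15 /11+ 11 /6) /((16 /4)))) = 12209249448 /28883959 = 422.70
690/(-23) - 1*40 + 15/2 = -125/2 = -62.50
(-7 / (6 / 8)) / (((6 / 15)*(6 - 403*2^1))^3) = 7 / 24576000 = 0.00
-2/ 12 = -1/ 6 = -0.17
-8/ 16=-1/ 2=-0.50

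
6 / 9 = 2 / 3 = 0.67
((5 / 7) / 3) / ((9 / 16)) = 80 / 189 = 0.42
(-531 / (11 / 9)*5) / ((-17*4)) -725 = -518405 / 748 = -693.05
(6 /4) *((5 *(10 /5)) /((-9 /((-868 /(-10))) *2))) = -217 /3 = -72.33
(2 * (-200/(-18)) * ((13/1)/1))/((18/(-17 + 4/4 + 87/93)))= -607100/2511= -241.78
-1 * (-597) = 597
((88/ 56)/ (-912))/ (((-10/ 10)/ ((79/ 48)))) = 869/ 306432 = 0.00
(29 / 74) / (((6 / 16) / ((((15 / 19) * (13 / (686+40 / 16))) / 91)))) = 1160 / 6776217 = 0.00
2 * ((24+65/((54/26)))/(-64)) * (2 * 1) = -1493/432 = -3.46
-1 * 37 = -37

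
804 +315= 1119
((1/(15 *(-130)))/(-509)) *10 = 1/99255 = 0.00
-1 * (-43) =43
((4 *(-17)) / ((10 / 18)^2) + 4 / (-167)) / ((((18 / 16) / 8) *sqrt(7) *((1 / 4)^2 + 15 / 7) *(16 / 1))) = -58875904 *sqrt(7) / 9281025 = -16.78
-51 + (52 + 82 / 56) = 69 / 28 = 2.46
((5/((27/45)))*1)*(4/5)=20/3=6.67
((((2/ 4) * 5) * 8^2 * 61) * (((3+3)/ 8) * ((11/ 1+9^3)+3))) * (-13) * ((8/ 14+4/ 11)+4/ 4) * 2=-21069756240/ 77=-273633197.92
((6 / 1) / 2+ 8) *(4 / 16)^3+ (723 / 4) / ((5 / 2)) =23191 / 320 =72.47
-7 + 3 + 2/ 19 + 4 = 2/ 19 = 0.11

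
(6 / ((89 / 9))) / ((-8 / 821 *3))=-7389 / 356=-20.76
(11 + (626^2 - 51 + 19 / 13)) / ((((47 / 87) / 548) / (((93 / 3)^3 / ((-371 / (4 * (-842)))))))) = 24367236701163413856 / 226681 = 107495717334771.83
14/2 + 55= 62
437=437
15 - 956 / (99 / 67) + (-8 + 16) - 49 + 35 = -63161 / 99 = -637.99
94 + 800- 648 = 246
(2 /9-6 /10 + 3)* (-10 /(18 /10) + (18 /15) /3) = -27376 /2025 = -13.52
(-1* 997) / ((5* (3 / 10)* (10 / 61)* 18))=-60817 / 270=-225.25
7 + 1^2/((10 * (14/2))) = 491/70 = 7.01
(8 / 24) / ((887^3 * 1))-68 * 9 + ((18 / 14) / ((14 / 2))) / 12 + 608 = -1635095593133 / 410344092564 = -3.98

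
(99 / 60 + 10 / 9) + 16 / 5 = 1073 / 180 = 5.96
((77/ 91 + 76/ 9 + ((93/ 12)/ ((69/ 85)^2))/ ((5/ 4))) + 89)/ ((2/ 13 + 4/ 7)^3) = 11709044165/ 41477832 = 282.30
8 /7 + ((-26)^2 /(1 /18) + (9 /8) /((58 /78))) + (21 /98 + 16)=19791477 /1624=12186.87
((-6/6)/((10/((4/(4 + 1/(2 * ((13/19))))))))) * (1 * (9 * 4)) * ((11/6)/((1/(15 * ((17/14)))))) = -29172/287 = -101.64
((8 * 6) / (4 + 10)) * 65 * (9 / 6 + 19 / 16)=8385 / 14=598.93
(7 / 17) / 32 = 7 / 544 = 0.01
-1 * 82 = -82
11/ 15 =0.73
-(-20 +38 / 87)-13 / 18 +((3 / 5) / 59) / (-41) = 118952759 / 6313590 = 18.84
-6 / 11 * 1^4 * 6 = -36 / 11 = -3.27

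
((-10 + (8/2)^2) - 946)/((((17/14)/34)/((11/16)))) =-18095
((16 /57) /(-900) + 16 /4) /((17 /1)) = 51296 /218025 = 0.24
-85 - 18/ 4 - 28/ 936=-10475/ 117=-89.53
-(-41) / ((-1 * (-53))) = 41 / 53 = 0.77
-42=-42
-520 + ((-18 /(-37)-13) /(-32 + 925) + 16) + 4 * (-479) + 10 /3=-2416.68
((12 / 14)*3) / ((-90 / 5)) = -1 / 7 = -0.14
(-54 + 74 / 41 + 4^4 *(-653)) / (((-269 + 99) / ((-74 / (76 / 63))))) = -3995350317 / 66215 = -60339.05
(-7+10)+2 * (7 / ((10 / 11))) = 92 / 5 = 18.40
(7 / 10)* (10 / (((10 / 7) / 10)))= 49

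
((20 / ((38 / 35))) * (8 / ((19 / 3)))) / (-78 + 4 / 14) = -3675 / 12274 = -0.30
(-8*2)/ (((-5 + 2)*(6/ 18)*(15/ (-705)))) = -752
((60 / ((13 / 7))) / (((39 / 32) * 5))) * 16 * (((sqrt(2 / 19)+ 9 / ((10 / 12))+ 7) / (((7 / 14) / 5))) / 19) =143360 * sqrt(38) / 61009+ 2551808 / 3211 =809.19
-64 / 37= -1.73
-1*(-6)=6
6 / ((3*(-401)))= -2 / 401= -0.00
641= 641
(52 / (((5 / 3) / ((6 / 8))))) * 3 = 70.20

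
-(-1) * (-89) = -89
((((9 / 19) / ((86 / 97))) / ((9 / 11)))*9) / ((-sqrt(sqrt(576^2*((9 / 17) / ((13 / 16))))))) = -1067*221^(1 / 4)*sqrt(3) / 26144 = -0.27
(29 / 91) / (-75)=-29 / 6825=-0.00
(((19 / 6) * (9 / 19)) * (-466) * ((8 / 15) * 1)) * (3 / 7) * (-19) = 106248 / 35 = 3035.66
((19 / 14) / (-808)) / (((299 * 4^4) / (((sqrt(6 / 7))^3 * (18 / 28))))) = -513 * sqrt(42) / 296991944704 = -0.00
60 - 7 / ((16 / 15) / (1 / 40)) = 7659 / 128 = 59.84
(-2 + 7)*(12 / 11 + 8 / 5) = 148 / 11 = 13.45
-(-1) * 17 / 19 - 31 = -572 / 19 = -30.11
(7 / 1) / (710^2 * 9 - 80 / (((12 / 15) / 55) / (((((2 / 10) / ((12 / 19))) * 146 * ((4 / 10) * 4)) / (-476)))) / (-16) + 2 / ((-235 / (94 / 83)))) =4148340 / 2688626014013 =0.00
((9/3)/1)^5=243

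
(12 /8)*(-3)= -9 /2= -4.50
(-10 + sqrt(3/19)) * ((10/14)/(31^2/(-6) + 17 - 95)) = 300/10003 - 30 * sqrt(57)/190057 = 0.03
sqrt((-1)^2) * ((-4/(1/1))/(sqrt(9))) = -4/3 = -1.33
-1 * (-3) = 3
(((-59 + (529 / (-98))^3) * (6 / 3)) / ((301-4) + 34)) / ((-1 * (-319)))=-203566217 / 49689761044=-0.00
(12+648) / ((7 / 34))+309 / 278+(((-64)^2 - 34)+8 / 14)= 14146247 / 1946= 7269.40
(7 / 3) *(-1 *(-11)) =77 / 3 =25.67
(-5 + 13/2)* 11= 33/2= 16.50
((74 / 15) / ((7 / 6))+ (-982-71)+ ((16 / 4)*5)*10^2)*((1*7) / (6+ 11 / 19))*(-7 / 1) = -4427969 / 625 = -7084.75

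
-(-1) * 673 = 673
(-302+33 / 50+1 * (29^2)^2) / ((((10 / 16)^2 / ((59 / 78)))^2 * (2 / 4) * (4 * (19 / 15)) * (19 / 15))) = 31500751314688 / 38130625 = 826127.33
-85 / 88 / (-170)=1 / 176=0.01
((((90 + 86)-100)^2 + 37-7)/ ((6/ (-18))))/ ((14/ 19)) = -23638.71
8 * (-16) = -128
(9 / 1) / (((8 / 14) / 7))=441 / 4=110.25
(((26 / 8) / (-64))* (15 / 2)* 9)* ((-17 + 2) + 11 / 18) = 50505 / 1024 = 49.32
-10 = -10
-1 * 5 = -5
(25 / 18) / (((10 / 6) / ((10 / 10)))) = 5 / 6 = 0.83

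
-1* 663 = -663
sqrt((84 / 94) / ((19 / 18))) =6 * sqrt(18753) / 893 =0.92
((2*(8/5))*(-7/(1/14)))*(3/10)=-2352/25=-94.08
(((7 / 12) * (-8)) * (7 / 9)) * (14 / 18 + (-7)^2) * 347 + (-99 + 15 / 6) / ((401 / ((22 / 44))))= -24436486451 / 389772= -62694.31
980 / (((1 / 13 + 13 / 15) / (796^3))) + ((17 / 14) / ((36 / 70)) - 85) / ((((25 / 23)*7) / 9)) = 48191438995807 / 92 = 523819989084.86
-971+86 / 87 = -84391 / 87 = -970.01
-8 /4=-2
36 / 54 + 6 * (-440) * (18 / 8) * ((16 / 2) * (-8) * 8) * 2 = 18247682 / 3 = 6082560.67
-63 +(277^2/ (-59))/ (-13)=28408/ 767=37.04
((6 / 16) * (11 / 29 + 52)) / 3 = 1519 / 232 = 6.55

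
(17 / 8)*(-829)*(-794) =5594921 / 4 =1398730.25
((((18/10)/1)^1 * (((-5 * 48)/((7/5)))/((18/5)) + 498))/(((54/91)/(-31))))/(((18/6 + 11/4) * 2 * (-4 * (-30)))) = -1905787/62100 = -30.69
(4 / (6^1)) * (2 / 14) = 2 / 21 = 0.10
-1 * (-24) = 24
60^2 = 3600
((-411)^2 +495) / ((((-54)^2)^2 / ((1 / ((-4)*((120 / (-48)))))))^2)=2353 / 100419390748800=0.00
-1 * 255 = -255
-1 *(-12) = 12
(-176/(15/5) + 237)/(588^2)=535/1037232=0.00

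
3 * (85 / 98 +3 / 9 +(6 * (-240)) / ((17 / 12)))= -5074319 / 1666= -3045.81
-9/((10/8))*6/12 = -18/5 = -3.60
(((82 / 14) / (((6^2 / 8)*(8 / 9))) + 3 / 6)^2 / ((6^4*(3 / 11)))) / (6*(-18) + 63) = -6655 / 27433728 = -0.00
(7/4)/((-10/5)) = -7/8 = -0.88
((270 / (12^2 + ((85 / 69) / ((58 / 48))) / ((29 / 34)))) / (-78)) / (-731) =870435 / 26689289536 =0.00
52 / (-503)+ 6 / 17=2134 / 8551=0.25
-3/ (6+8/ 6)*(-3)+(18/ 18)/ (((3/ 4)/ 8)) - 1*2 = 653/ 66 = 9.89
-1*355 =-355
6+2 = 8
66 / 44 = 3 / 2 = 1.50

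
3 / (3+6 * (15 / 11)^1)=11 / 41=0.27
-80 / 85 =-16 / 17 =-0.94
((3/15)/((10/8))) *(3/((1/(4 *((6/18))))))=16/25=0.64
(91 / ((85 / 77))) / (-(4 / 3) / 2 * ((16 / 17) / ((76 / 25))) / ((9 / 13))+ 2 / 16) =-28756728 / 60395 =-476.14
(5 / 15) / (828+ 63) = 1 / 2673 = 0.00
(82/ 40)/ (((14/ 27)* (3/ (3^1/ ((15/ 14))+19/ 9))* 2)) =9061/ 2800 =3.24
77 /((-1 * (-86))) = 0.90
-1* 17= -17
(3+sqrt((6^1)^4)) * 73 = 2847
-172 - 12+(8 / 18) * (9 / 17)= -3124 / 17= -183.76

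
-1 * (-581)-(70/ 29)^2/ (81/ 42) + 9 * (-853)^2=148709482234/ 22707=6549058.98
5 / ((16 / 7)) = 2.19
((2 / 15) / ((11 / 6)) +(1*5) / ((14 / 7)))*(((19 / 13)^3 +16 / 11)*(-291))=-9108324153 / 2658370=-3426.28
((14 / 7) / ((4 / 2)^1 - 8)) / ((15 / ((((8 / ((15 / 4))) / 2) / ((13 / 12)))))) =-64 / 2925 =-0.02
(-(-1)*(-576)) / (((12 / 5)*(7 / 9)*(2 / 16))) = -17280 / 7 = -2468.57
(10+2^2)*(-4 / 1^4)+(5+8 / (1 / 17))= 85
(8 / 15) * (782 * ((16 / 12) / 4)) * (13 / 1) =81328 / 45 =1807.29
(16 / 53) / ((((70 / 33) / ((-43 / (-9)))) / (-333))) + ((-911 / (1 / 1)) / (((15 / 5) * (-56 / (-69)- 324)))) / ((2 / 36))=-866691453 / 4136650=-209.52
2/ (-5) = -2/ 5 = -0.40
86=86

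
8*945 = 7560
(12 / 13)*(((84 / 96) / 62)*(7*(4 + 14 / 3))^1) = 49 / 62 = 0.79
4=4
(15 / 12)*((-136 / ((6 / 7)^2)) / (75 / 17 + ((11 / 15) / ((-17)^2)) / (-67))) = -57604925 / 1098312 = -52.45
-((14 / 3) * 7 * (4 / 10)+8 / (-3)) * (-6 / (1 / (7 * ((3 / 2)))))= 3276 / 5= 655.20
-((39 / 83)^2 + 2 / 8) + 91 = 2494623 / 27556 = 90.53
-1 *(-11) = 11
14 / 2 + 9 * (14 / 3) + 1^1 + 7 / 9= 457 / 9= 50.78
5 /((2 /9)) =45 /2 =22.50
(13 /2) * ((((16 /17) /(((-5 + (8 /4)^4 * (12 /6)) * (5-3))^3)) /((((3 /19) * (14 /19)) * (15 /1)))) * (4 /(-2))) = -4693 /105402465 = -0.00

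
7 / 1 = 7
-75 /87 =-0.86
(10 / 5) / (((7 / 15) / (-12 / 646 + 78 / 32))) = 187515 / 18088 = 10.37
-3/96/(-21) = 1/672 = 0.00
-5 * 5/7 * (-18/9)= 50/7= 7.14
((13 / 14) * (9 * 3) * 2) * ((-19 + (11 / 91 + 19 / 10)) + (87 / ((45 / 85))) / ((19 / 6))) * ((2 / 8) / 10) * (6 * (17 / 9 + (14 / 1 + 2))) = 124964037 / 26600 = 4697.90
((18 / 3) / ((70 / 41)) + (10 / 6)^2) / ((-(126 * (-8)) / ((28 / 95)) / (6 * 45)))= 991 / 1995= 0.50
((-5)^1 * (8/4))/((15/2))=-1.33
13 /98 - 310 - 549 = -84169 /98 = -858.87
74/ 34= 37/ 17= 2.18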